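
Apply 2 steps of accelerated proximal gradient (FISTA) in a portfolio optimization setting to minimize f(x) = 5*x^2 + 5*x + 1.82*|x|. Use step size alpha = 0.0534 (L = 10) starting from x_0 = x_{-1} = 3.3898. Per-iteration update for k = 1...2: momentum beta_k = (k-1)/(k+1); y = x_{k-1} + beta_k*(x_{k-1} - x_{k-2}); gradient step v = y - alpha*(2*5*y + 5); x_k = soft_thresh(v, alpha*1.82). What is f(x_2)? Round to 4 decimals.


FISTA on f(x) = 5*x^2 + 5*x + 1.82*|x|
L = 10, alpha = 0.0534
Iteration 1: beta = 0.0, y = 3.3898 + 0.0*(3.3898 - 3.3898) = 3.3898
  grad(y) = 38.898, v = y - alpha*grad = 1.3126
  prox(v) = soft_thresh(1.3126, 0.0972) = 1.2155
Iteration 2: beta = 0.3333, y = 1.2155 + 0.3333*(1.2155 - 3.3898) = 0.4907
  grad(y) = 9.9068, v = y - alpha*grad = -0.0383
  prox(v) = soft_thresh(-0.0383, 0.0972) = 0.0
f(x_2) = 5*0.0^2 + 5*0.0 + 1.82*|0.0| = 0.0


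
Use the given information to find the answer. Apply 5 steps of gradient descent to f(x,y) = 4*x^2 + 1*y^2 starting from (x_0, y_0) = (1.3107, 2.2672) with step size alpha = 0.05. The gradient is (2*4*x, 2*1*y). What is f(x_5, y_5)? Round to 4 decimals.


Gradient descent on f(x,y) = 4*x^2 + 1*y^2.
Starting point: (1.3107, 2.2672), alpha = 0.05
Step 1: grad_x = 2*4*1.3107 = 10.4856, grad_y = 2*1*2.2672 = 4.5344
  x_1 = 1.3107 - 0.05*10.4856 = 0.7864
  y_1 = 2.2672 - 0.05*4.5344 = 2.0405
Step 2: grad_x = 2*4*0.7864 = 6.2914, grad_y = 2*1*2.0405 = 4.081
  x_2 = 0.7864 - 0.05*6.2914 = 0.4719
  y_2 = 2.0405 - 0.05*4.081 = 1.8364
Step 3: grad_x = 2*4*0.4719 = 3.7748, grad_y = 2*1*1.8364 = 3.6729
  x_3 = 0.4719 - 0.05*3.7748 = 0.2831
  y_3 = 1.8364 - 0.05*3.6729 = 1.6528
Step 4: grad_x = 2*4*0.2831 = 2.2649, grad_y = 2*1*1.6528 = 3.3056
  x_4 = 0.2831 - 0.05*2.2649 = 0.1699
  y_4 = 1.6528 - 0.05*3.3056 = 1.4875
Step 5: grad_x = 2*4*0.1699 = 1.3589, grad_y = 2*1*1.4875 = 2.975
  x_5 = 0.1699 - 0.05*1.3589 = 0.1019
  y_5 = 1.4875 - 0.05*2.975 = 1.3388
f(0.1019, 1.3388) = 4*0.1019^2 + 1*1.3388^2 = 1.8338


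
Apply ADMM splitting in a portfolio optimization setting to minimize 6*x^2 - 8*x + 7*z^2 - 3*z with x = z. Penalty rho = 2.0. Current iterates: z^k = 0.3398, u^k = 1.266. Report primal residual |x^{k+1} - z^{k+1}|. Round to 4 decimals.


ADMM iteration with rho = 2.0, z^k = 0.3398, u^k = 1.266
Step 1: x-update.
Minimize 6*x^2 - 8*x + (2.0/2)*(x - 0.3398 + 1.266)^2
FOC: (2*6 + 2.0)*x = 8 + 2.0*(0.3398 - 1.266)
x^{k+1} = 0.4391
Step 2: z-update.
Minimize 7*z^2 - 3*z + (2.0/2)*(0.4391 - z + 1.266)^2
FOC: (2*7 + 2.0)*z = 3 + 2.0*(0.4391 + 1.266)
z^{k+1} = 0.4006
Step 3: u-update.
u^{k+1} = 1.266 + 0.4391 - 0.4006 = 1.3045
Step 4: Primal residual = |0.4391 - 0.4006| = 0.0385


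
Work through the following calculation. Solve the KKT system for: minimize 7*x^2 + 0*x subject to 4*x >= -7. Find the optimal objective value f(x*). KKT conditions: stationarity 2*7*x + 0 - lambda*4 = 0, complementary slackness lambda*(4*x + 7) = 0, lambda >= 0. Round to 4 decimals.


Step 1: Try lambda = 0 (constraint inactive).
Stationarity: 2*7*x + 0 = 0
x* = 0/(2*7) = 0.0
Check constraint: 4*0.0 = 0.0 >= -7 -- satisfied.
Step 2: Compute optimal value.
f(x*) = 7*0.0^2 + 0*0.0 = 0.0


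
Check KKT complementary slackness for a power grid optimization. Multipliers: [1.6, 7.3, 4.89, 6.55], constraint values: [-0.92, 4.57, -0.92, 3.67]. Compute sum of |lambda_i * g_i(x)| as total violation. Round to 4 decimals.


KKT complementary slackness check:
lambda_1 * g_1 = 1.6 * -0.92 = -1.472
lambda_2 * g_2 = 7.3 * 4.57 = 33.361
lambda_3 * g_3 = 4.89 * -0.92 = -4.4988
lambda_4 * g_4 = 6.55 * 3.67 = 24.0385
Total violation = 1.472 + 33.361 + 4.4988 + 24.0385 = 63.3703


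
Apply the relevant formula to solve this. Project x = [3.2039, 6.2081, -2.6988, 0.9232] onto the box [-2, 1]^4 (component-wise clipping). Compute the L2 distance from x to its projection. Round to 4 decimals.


Project each component onto [-2, 1].
clip(3.2039) = 1.0, clip(6.2081) = 1.0, clip(-2.6988) = -2.0, clip(0.9232) = 0.9232
Projection = [1.0, 1.0, -2.0, 0.9232]
Squared diffs: [4.8572, 27.1243, 0.4883, 0.0]
Distance = sqrt(32.4698) = 5.6982


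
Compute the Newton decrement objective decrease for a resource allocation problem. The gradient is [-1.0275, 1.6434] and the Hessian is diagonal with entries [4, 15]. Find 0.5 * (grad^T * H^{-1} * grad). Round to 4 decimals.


Step 1: H is diagonal, so H^(-1) * g = [-0.2569, 0.1096].
Step 2: g^T H^(-1) g = sum_i g_i^2 / H_ii
  = (-1.0275)^2/4 + (1.6434)^2/15
  = 0.2639 + 0.1801 = 0.444
Step 3: Objective decrease = 0.5 * g^T H^(-1) g = 0.222


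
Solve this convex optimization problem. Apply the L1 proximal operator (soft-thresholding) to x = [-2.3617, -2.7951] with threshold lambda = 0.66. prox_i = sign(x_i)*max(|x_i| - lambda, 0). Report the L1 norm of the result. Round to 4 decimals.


Soft-thresholding with lambda = 0.66:
prox(-2.3617) = sign(-2.3617)*max(|-2.3617| - 0.66, 0) = -1.7017
prox(-2.7951) = sign(-2.7951)*max(|-2.7951| - 0.66, 0) = -2.1351
prox(x) = [-1.7017, -2.1351]
||prox(x)||_1 = 1.7017 + 2.1351 = 3.8368


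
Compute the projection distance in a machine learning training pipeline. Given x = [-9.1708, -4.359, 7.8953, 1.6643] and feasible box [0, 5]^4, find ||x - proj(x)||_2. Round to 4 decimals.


Project each component onto [0, 5].
clip(-9.1708) = 0.0, clip(-4.359) = 0.0, clip(7.8953) = 5.0, clip(1.6643) = 1.6643
Projection = [0.0, 0.0, 5.0, 1.6643]
Squared diffs: [84.1036, 19.0009, 8.3828, 0.0]
Distance = sqrt(111.4873) = 10.5588


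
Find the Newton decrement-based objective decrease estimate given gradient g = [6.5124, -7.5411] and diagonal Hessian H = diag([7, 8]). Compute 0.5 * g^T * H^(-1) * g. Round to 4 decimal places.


Step 1: H is diagonal, so H^(-1) * g = [0.9303, -0.9426].
Step 2: g^T H^(-1) g = sum_i g_i^2 / H_ii
  = (6.5124)^2/7 + (-7.5411)^2/8
  = 6.0588 + 7.1085 = 13.1673
Step 3: Objective decrease = 0.5 * g^T H^(-1) g = 6.5836


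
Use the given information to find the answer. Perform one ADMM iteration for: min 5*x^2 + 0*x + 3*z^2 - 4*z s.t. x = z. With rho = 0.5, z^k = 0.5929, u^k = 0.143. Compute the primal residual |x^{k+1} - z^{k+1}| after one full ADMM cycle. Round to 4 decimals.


ADMM iteration with rho = 0.5, z^k = 0.5929, u^k = 0.143
Step 1: x-update.
Minimize 5*x^2 + 0*x + (0.5/2)*(x - 0.5929 + 0.143)^2
FOC: (2*5 + 0.5)*x = 0 + 0.5*(0.5929 - 0.143)
x^{k+1} = 0.0214
Step 2: z-update.
Minimize 3*z^2 - 4*z + (0.5/2)*(0.0214 - z + 0.143)^2
FOC: (2*3 + 0.5)*z = 4 + 0.5*(0.0214 + 0.143)
z^{k+1} = 0.628
Step 3: u-update.
u^{k+1} = 0.143 + 0.0214 - 0.628 = -0.4636
Step 4: Primal residual = |0.0214 - 0.628| = 0.6066


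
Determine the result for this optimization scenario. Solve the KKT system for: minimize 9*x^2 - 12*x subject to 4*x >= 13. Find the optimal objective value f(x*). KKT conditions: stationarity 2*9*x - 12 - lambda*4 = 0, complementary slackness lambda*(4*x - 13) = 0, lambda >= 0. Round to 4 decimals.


Step 1: Try lambda = 0 (constraint inactive).
x_unc = 12/(2*9) = 0.6667
Check: 4*0.6667 = 2.6668 < 13 -- violated!
Step 2: Constraint must be active: 4*x = 13
x* = 13/4 = 3.25
lambda = (2*9*3.25 - 12)/4 = 11.625
Step 3: Compute optimal value.
f(x*) = 9*3.25^2 - 12*3.25 = 56.0625


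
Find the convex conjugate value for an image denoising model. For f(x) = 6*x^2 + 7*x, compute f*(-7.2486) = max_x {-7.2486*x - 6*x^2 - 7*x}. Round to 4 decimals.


f*(y) = sup_x {y*x - a*x^2 - b*x} = sup_x {(y-b)*x - a*x^2}
FOC: (y - b) - 2a*x = 0 => x* = (y - b)/(2a)
x* = (-7.2486 - 7)/(2*6) = -1.1874
f*(-7.2486) = (y-b)^2/(4a) = (-7.2486 - 7)^2/(4*6)
= 203.0226/24 = 8.4593


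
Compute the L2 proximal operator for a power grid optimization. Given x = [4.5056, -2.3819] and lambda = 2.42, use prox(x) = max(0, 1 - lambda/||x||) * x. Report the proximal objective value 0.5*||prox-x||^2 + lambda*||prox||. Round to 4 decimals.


Step 1: Compute ||x||.
||x|| = 5.0965
Step 2: Compute scaling factor.
scale = max(0, 1 - 2.42/5.0965) = 0.5252
Step 3: prox(x) = [2.3662, -1.2509]
||prox(x)|| = 2.6765
Step 4: Proximal objective.
0.5*||prox-x||^2 = 2.9282
lambda*||prox|| = 6.4771
Total = 9.4052


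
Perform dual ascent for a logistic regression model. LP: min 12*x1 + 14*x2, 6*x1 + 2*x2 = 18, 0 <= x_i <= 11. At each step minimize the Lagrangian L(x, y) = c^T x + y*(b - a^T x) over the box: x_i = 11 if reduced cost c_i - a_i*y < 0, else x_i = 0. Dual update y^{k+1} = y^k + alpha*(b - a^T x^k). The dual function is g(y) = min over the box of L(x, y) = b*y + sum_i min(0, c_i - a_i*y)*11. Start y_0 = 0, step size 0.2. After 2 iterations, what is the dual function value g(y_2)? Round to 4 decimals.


Dual ascent for LP: min 12*x1 + 14*x2, 6*x1 + 2*x2 = 18, 0 <= x_i <= 11
Step 1: y^k = 0.0, reduced costs: (12.0, 14.0)
  x^k = (0.0, 0.0), subgradient = b - a^T x = 18.0
  y^{k+1} = 0.0 + 0.2*18.0 = 3.6
Step 2: y^k = 3.6, reduced costs: (-9.6, 6.8)
  x^k = (11.0, 0.0), subgradient = b - a^T x = -48.0
  y^{k+1} = 3.6 + 0.2*-48.0 = -6.0
Dual objective at y_2 = -6.0: reduced costs (48.0, 26.0), box minimizer x = (0.0, 0.0)
g(y_2) = b*y + (c1 - a1*y)*x1 + (c2 - a2*y)*x2 = 18*(-6.0) + 48.0*0.0 + 26.0*0.0 = -108.0 + 0.0 + 0.0 = -108.0


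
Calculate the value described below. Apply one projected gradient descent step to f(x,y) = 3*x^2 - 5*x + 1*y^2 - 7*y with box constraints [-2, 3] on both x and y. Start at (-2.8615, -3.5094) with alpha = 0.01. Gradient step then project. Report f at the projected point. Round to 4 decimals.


Step 1: Compute gradient at (-2.8615, -3.5094).
grad_x = 2*3*-2.8615 - 5 = -22.169
grad_y = 2*1*-3.5094 - 7 = -14.0188
Step 2: Gradient step.
x_raw = -2.8615 - 0.01*-22.169 = -2.6398
y_raw = -3.5094 - 0.01*-14.0188 = -3.3692
Step 3: Project onto [-2, 3].
x_proj = clip(-2.6398) = -2.0
y_proj = clip(-3.3692) = -2.0
Step 4: Evaluate f.
f(-2.0, -2.0) = 40.0


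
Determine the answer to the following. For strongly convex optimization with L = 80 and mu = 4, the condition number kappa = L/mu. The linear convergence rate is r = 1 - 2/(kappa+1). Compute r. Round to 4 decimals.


Step 1: Compute the condition number.
kappa = L/mu = 80/4 = 20.0
Step 2: Compute the convergence rate.
r = 1 - 2/(kappa + 1) = 1 - 2*mu/(L + mu) = (L - mu)/(L + mu) = 76/84 = 0.9048


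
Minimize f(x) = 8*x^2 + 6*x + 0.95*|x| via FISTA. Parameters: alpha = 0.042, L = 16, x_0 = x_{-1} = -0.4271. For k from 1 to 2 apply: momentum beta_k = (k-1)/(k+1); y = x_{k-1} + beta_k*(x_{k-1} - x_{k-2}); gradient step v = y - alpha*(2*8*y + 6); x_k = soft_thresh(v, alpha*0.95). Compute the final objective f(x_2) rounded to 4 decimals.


FISTA on f(x) = 8*x^2 + 6*x + 0.95*|x|
L = 16, alpha = 0.042
Iteration 1: beta = 0.0, y = -0.4271 + 0.0*(-0.4271 + 0.4271) = -0.4271
  grad(y) = -0.8336, v = y - alpha*grad = -0.3921
  prox(v) = soft_thresh(-0.3921, 0.0399) = -0.3522
Iteration 2: beta = 0.3333, y = -0.3522 + 0.3333*(-0.3522 + 0.4271) = -0.3272
  grad(y) = 0.7645, v = y - alpha*grad = -0.3593
  prox(v) = soft_thresh(-0.3593, 0.0399) = -0.3194
f(x_2) = 8*(-0.3194)^2 + 6*(-0.3194) + 0.95*|-0.3194| = -0.7968


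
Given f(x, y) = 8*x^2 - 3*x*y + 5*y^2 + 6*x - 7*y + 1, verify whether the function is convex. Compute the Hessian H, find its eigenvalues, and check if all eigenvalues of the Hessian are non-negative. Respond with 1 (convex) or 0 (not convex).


The Hessian of f(x,y) = 8*x^2 - 3*x*y + 5*y^2 + 6*x - 7*y + 1 is:
H = [[16, -3], [-3, 10]]
Trace = 16 + 10 = 26
Determinant = 16*10 - (-3)^2 = 151
Discriminant = (26)^2 - 4*151 = 72.0
Eigenvalues: lambda_1 = 8.7574, lambda_2 = 17.2426
The function is convex.

1


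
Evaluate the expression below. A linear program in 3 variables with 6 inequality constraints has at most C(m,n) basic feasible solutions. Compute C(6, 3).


Each vertex corresponds to some choice of n active constraints out of m, so the number of vertices is at most C(m, n) = m! / (n!(m-n)!).
m = 6, n = 3
Numerator: 6 * 5 * 4
Denominator: 3! = 6
C(6, 3) = 20


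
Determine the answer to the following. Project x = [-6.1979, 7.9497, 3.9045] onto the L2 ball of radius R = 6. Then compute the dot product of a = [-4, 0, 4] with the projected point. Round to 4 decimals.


Step 1: Compute ||x|| (intermediates to 6 decimals).
||x|| = sqrt((-6.1979)^2 + 7.9497^2 + 3.9045^2) = 10.810033
Step 2: Project.
Since ||x|| > R, scale = R/||x|| = 6/10.810033 = 0.55504, proj(x) = scale * x
proj(x) = [-3.440082, 4.412401, 2.167154]
Step 3: Dot product.
a^T * proj(x) = -4*(-3.440082) + 0*4.412401 + 4*2.167154 = 22.4289


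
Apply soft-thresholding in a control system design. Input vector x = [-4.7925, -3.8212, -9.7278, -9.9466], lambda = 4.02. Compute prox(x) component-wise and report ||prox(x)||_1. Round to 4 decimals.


Soft-thresholding with lambda = 4.02:
prox(-4.7925) = sign(-4.7925)*max(|-4.7925| - 4.02, 0) = -0.7725
prox(-3.8212) = sign(-3.8212)*max(|-3.8212| - 4.02, 0) = 0.0
prox(-9.7278) = sign(-9.7278)*max(|-9.7278| - 4.02, 0) = -5.7078
prox(-9.9466) = sign(-9.9466)*max(|-9.9466| - 4.02, 0) = -5.9266
prox(x) = [-0.7725, 0.0, -5.7078, -5.9266]
||prox(x)||_1 = 0.7725 + 0.0 + 5.7078 + 5.9266 = 12.4069


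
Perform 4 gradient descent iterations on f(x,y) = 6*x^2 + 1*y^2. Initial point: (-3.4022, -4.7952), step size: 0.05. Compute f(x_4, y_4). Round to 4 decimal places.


Gradient descent on f(x,y) = 6*x^2 + 1*y^2.
Starting point: (-3.4022, -4.7952), alpha = 0.05
Step 1: grad_x = 2*6*-3.4022 = -40.8264, grad_y = 2*1*-4.7952 = -9.5904
  x_1 = -3.4022 - 0.05*-40.8264 = -1.3609
  y_1 = -4.7952 - 0.05*-9.5904 = -4.3157
Step 2: grad_x = 2*6*-1.3609 = -16.3306, grad_y = 2*1*-4.3157 = -8.6314
  x_2 = -1.3609 - 0.05*-16.3306 = -0.5444
  y_2 = -4.3157 - 0.05*-8.6314 = -3.8841
Step 3: grad_x = 2*6*-0.5444 = -6.5322, grad_y = 2*1*-3.8841 = -7.7682
  x_3 = -0.5444 - 0.05*-6.5322 = -0.2177
  y_3 = -3.8841 - 0.05*-7.7682 = -3.4957
Step 4: grad_x = 2*6*-0.2177 = -2.6129, grad_y = 2*1*-3.4957 = -6.9914
  x_4 = -0.2177 - 0.05*-2.6129 = -0.0871
  y_4 = -3.4957 - 0.05*-6.9914 = -3.1461
f(-0.0871, -3.1461) = 6*(-0.0871)^2 + 1*(-3.1461)^2 = 9.9437


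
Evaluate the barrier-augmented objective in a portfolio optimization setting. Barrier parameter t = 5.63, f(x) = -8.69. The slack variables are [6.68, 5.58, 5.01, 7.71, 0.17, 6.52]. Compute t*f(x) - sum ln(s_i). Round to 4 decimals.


Step 1: Compute log-barrier.
ln values: [1.8991, 1.7192, 1.6114, 2.0425, -1.772, 1.8749]
phi = -(1.8991 + 1.7192 + 1.6114 + 2.0425 - 1.772 + 1.8749) = -7.3752
Step 2: Compute augmented objective.
t*f(x) = 5.63*-8.69 = -48.9247
Total = -48.9247 - 7.3752 = -56.2999


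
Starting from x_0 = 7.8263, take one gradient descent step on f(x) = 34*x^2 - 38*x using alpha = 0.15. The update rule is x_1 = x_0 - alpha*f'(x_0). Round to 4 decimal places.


We compute the gradient at x_0 and apply the update.
f'(x) = 68*x - 38
f'(7.8263) = 68*7.8263 - 38 = 494.1884
x_1 = 7.8263 - 0.15*494.1884 = -66.302


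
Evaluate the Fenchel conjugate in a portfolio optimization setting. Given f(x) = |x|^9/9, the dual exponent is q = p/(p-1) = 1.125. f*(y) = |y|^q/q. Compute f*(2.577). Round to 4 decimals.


The conjugate exponent q satisfies 1/p + 1/q = 1.
p = 9, so q = 9/(9 - 1) = 1.125
|y|^q = 2.577^1.125 = 2.9007
f*(2.577) = 2.9007 / 1.125 = 2.5784


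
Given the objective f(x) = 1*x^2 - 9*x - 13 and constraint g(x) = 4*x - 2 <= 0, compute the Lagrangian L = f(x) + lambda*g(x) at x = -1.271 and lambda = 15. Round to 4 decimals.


Step 1: Evaluate f(x).
f(-1.271) = 1*(-1.271)^2 - 9*(-1.271) - 13 = 0.0544
Step 2: Evaluate g(x).
g(-1.271) = 4*-1.271 - 2 = -7.084
Step 3: Compute Lagrangian.
L = 0.0544 + 15*-7.084 = -106.2056


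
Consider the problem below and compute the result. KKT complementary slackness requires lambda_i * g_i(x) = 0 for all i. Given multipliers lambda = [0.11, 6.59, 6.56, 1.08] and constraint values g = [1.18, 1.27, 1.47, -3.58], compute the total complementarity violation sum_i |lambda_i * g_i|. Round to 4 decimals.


KKT complementary slackness check:
lambda_1 * g_1 = 0.11 * 1.18 = 0.1298
lambda_2 * g_2 = 6.59 * 1.27 = 8.3693
lambda_3 * g_3 = 6.56 * 1.47 = 9.6432
lambda_4 * g_4 = 1.08 * -3.58 = -3.8664
Total violation = 0.1298 + 8.3693 + 9.6432 + 3.8664 = 22.0087


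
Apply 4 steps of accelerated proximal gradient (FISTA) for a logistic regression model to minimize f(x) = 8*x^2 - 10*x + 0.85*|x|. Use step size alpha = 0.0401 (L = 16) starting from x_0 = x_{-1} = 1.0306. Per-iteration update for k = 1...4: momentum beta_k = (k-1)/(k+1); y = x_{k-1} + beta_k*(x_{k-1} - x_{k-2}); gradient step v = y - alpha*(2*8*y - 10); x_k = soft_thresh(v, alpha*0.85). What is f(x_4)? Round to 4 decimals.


FISTA on f(x) = 8*x^2 - 10*x + 0.85*|x|
L = 16, alpha = 0.0401
Iteration 1: beta = 0.0, y = 1.0306 + 0.0*(1.0306 - 1.0306) = 1.0306
  grad(y) = 6.4896, v = y - alpha*grad = 0.7704
  prox(v) = soft_thresh(0.7704, 0.0341) = 0.7363
Iteration 2: beta = 0.3333, y = 0.7363 + 0.3333*(0.7363 - 1.0306) = 0.6382
  grad(y) = 0.2108, v = y - alpha*grad = 0.6297
  prox(v) = soft_thresh(0.6297, 0.0341) = 0.5956
Iteration 3: beta = 0.5, y = 0.5956 + 0.5*(0.5956 - 0.7363) = 0.5253
  grad(y) = -1.595, v = y - alpha*grad = 0.5893
  prox(v) = soft_thresh(0.5893, 0.0341) = 0.5552
Iteration 4: beta = 0.6, y = 0.5552 + 0.6*(0.5552 - 0.5956) = 0.5309
  grad(y) = -1.5053, v = y - alpha*grad = 0.5913
  prox(v) = soft_thresh(0.5913, 0.0341) = 0.5572
f(x_4) = 8*0.5572^2 - 10*0.5572 + 0.85*|0.5572| = -2.6146


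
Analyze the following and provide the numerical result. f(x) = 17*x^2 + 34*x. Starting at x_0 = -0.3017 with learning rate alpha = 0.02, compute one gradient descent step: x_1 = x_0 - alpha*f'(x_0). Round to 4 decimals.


We compute the gradient at x_0 and apply the update.
f'(x) = 34*x + 34
f'(-0.3017) = 34*-0.3017 + 34 = 23.7422
x_1 = -0.3017 - 0.02*23.7422 = -0.7765


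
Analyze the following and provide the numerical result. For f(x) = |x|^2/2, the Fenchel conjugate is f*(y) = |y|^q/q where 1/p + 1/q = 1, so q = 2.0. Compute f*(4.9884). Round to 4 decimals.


The conjugate exponent q satisfies 1/p + 1/q = 1.
p = 2, so q = 2/(2 - 1) = 2.0
|y|^q = 4.9884^2.0 = 24.8841
f*(4.9884) = 24.8841 / 2.0 = 12.4421


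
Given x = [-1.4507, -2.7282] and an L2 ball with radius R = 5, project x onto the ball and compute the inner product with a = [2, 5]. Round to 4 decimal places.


Step 1: Compute ||x|| (intermediates to 6 decimals).
||x|| = sqrt((-1.4507)^2 + (-2.7282)^2) = 3.08992
Step 2: Project.
Since ||x|| <= R, proj = x (no scaling needed).
proj(x) = [-1.4507, -2.7282]
Step 3: Dot product.
a^T * proj(x) = 2*(-1.4507) + 5*(-2.7282) = -16.5424


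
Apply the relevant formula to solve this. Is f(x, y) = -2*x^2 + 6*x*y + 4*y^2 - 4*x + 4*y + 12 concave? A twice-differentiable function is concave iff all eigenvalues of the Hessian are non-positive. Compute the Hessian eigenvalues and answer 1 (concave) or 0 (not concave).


The Hessian of f(x,y) = -2*x^2 + 6*x*y + 4*y^2 - 4*x + 4*y + 12 is:
H = [[-4, 6], [6, 8]]
Trace = -4 + 8 = 4
Determinant = -4*8 - (6)^2 = -68
Discriminant = (4)^2 - 4*-68 = 288.0
Eigenvalues: lambda_1 = -6.4853, lambda_2 = 10.4853
The function is not concave.

0


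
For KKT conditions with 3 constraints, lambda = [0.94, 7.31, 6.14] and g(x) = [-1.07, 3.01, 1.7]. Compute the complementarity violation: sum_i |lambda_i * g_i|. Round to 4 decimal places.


KKT complementary slackness check:
lambda_1 * g_1 = 0.94 * -1.07 = -1.0058
lambda_2 * g_2 = 7.31 * 3.01 = 22.0031
lambda_3 * g_3 = 6.14 * 1.7 = 10.438
Total violation = 1.0058 + 22.0031 + 10.438 = 33.4469


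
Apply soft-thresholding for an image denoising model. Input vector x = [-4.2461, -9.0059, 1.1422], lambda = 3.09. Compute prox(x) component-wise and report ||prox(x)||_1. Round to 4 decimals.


Soft-thresholding with lambda = 3.09:
prox(-4.2461) = sign(-4.2461)*max(|-4.2461| - 3.09, 0) = -1.1561
prox(-9.0059) = sign(-9.0059)*max(|-9.0059| - 3.09, 0) = -5.9159
prox(1.1422) = sign(1.1422)*max(|1.1422| - 3.09, 0) = 0.0
prox(x) = [-1.1561, -5.9159, 0.0]
||prox(x)||_1 = 1.1561 + 5.9159 + 0.0 = 7.072


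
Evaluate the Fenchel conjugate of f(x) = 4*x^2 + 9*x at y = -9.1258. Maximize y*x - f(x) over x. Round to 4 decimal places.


f*(y) = sup_x {y*x - a*x^2 - b*x} = sup_x {(y-b)*x - a*x^2}
FOC: (y - b) - 2a*x = 0 => x* = (y - b)/(2a)
x* = (-9.1258 - 9)/(2*4) = -2.2657
f*(-9.1258) = (y-b)^2/(4a) = (-9.1258 - 9)^2/(4*4)
= 328.5446/16 = 20.534


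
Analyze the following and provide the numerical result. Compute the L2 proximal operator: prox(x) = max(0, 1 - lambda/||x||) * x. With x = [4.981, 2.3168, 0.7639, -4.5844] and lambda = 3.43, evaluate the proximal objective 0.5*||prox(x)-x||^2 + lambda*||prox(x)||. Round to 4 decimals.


Step 1: Compute ||x||.
||x|| = 7.1957
Step 2: Compute scaling factor.
scale = max(0, 1 - 3.43/7.1957) = 0.5233
Step 3: prox(x) = [2.6067, 1.2124, 0.3998, -2.3991]
||prox(x)|| = 3.7657
Step 4: Proximal objective.
0.5*||prox-x||^2 = 5.8825
lambda*||prox|| = 12.9164
Total = 18.7988


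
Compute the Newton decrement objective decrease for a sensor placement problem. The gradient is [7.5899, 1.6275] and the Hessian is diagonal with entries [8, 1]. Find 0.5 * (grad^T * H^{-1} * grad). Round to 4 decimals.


Step 1: H is diagonal, so H^(-1) * g = [0.9487, 1.6275].
Step 2: g^T H^(-1) g = sum_i g_i^2 / H_ii
  = (7.5899)^2/8 + (1.6275)^2/1
  = 7.2008 + 2.6488 = 9.8496
Step 3: Objective decrease = 0.5 * g^T H^(-1) g = 4.9248


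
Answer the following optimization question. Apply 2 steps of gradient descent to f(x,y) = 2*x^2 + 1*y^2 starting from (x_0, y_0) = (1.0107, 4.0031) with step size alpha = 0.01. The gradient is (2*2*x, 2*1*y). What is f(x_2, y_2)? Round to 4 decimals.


Gradient descent on f(x,y) = 2*x^2 + 1*y^2.
Starting point: (1.0107, 4.0031), alpha = 0.01
Step 1: grad_x = 2*2*1.0107 = 4.0428, grad_y = 2*1*4.0031 = 8.0062
  x_1 = 1.0107 - 0.01*4.0428 = 0.9703
  y_1 = 4.0031 - 0.01*8.0062 = 3.923
Step 2: grad_x = 2*2*0.9703 = 3.8811, grad_y = 2*1*3.923 = 7.8461
  x_2 = 0.9703 - 0.01*3.8811 = 0.9315
  y_2 = 3.923 - 0.01*7.8461 = 3.8446
f(0.9315, 3.8446) = 2*0.9315^2 + 1*3.8446^2 = 16.516


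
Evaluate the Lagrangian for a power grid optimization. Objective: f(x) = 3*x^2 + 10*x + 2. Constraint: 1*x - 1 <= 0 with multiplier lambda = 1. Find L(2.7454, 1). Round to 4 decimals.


Step 1: Evaluate f(x).
f(2.7454) = 3*2.7454^2 + 10*2.7454 + 2 = 52.0657
Step 2: Evaluate g(x).
g(2.7454) = 1*2.7454 - 1 = 1.7454
Step 3: Compute Lagrangian.
L = 52.0657 + 1*1.7454 = 53.8111


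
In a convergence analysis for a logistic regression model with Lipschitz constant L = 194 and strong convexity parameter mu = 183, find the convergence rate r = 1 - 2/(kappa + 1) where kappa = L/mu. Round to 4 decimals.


Step 1: Compute the condition number.
kappa = L/mu = 194/183 = 1.0601
Step 2: Compute the convergence rate.
r = 1 - 2/(kappa + 1) = 1 - 2*mu/(L + mu) = (L - mu)/(L + mu) = 11/377 = 0.0292


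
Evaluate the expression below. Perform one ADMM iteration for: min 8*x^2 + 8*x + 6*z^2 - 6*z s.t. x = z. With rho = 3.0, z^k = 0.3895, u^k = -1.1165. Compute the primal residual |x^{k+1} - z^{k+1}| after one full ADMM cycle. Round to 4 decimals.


ADMM iteration with rho = 3.0, z^k = 0.3895, u^k = -1.1165
Step 1: x-update.
Minimize 8*x^2 + 8*x + (3.0/2)*(x - 0.3895 - 1.1165)^2
FOC: (2*8 + 3.0)*x = -8 + 3.0*(0.3895 + 1.1165)
x^{k+1} = -0.1833
Step 2: z-update.
Minimize 6*z^2 - 6*z + (3.0/2)*(-0.1833 - z - 1.1165)^2
FOC: (2*6 + 3.0)*z = 6 + 3.0*(-0.1833 - 1.1165)
z^{k+1} = 0.14
Step 3: u-update.
u^{k+1} = -1.1165 - 0.1833 - 0.14 = -1.4398
Step 4: Primal residual = |-0.1833 - 0.14| = 0.3233


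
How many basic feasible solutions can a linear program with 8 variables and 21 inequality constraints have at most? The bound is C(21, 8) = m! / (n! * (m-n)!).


Each vertex corresponds to some choice of n active constraints out of m, so the number of vertices is at most C(m, n) = m! / (n!(m-n)!).
m = 21, n = 8
Numerator: 21 * 20 * 19 * 18 * 17 * 16 * 15 * 14
Denominator: 8! = 40320
C(21, 8) = 203490


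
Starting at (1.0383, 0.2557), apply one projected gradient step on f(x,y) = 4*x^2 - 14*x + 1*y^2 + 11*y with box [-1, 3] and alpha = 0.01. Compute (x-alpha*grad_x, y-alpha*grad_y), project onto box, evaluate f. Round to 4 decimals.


Step 1: Compute gradient at (1.0383, 0.2557).
grad_x = 2*4*1.0383 - 14 = -5.6936
grad_y = 2*1*0.2557 + 11 = 11.5114
Step 2: Gradient step.
x_raw = 1.0383 - 0.01*-5.6936 = 1.0952
y_raw = 0.2557 - 0.01*11.5114 = 0.1406
Step 3: Project onto [-1, 3].
x_proj = clip(1.0952) = 1.0952
y_proj = clip(0.1406) = 0.1406
Step 4: Evaluate f.
f(1.0952, 0.1406) = -8.9689


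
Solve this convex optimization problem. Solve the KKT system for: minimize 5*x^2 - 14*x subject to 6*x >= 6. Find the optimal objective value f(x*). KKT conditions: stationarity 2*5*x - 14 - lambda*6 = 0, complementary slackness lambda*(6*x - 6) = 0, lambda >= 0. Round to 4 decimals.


Step 1: Try lambda = 0 (constraint inactive).
Stationarity: 2*5*x - 14 = 0
x* = 14/(2*5) = 1.4
Check constraint: 6*1.4 = 8.4 >= 6 -- satisfied.
Step 2: Compute optimal value.
f(x*) = 5*1.4^2 - 14*1.4 = -9.8


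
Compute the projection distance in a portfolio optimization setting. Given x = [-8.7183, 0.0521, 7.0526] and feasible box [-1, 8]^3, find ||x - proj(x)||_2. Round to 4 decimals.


Project each component onto [-1, 8].
clip(-8.7183) = -1.0, clip(0.0521) = 0.0521, clip(7.0526) = 7.0526
Projection = [-1.0, 0.0521, 7.0526]
Squared diffs: [59.5722, 0.0, 0.0]
Distance = sqrt(59.5722) = 7.7183


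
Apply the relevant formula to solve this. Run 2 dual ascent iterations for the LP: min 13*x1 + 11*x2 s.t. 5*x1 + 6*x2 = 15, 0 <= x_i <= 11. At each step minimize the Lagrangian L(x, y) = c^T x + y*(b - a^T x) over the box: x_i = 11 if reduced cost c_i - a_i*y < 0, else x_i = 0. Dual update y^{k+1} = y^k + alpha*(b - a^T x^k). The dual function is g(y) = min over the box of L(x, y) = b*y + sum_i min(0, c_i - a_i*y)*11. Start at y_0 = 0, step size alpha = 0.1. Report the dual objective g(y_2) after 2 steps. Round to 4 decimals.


Dual ascent for LP: min 13*x1 + 11*x2, 5*x1 + 6*x2 = 15, 0 <= x_i <= 11
Step 1: y^k = 0.0, reduced costs: (13.0, 11.0)
  x^k = (0.0, 0.0), subgradient = b - a^T x = 15.0
  y^{k+1} = 0.0 + 0.1*15.0 = 1.5
Step 2: y^k = 1.5, reduced costs: (5.5, 2.0)
  x^k = (0.0, 0.0), subgradient = b - a^T x = 15.0
  y^{k+1} = 1.5 + 0.1*15.0 = 3.0
Dual objective at y_2 = 3.0: reduced costs (-2.0, -7.0), box minimizer x = (11.0, 11.0)
g(y_2) = b*y + (c1 - a1*y)*x1 + (c2 - a2*y)*x2 = 15*3.0 + (-2.0)*11.0 + (-7.0)*11.0 = 45.0 - 22.0 - 77.0 = -54.0


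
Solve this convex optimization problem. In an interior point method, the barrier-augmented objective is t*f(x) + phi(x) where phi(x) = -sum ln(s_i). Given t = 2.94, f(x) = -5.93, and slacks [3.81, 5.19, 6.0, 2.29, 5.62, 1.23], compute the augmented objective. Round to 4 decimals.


Step 1: Compute log-barrier.
ln values: [1.3376, 1.6467, 1.7918, 0.8286, 1.7263, 0.207]
phi = -(1.3376 + 1.6467 + 1.7918 + 0.8286 + 1.7263 + 0.207) = -7.538
Step 2: Compute augmented objective.
t*f(x) = 2.94*-5.93 = -17.4342
Total = -17.4342 - 7.538 = -24.9722


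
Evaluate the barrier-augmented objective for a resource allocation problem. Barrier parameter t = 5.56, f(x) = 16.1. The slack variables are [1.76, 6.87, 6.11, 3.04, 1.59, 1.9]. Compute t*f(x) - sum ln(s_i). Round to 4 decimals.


Step 1: Compute log-barrier.
ln values: [0.5653, 1.9272, 1.8099, 1.1119, 0.4637, 0.6419]
phi = -(0.5653 + 1.9272 + 1.8099 + 1.1119 + 0.4637 + 0.6419) = -6.5199
Step 2: Compute augmented objective.
t*f(x) = 5.56*16.1 = 89.516
Total = 89.516 - 6.5199 = 82.9961


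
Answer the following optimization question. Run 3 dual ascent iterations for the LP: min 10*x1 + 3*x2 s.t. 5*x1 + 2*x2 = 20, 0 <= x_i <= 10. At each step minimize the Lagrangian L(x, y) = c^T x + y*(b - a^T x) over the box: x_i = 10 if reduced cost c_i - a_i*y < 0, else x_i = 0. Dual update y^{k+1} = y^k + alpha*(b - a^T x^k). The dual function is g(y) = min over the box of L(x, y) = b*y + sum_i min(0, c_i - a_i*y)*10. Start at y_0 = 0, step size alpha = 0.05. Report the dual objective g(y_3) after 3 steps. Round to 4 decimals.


Dual ascent for LP: min 10*x1 + 3*x2, 5*x1 + 2*x2 = 20, 0 <= x_i <= 10
Step 1: y^k = 0.0, reduced costs: (10.0, 3.0)
  x^k = (0.0, 0.0), subgradient = b - a^T x = 20.0
  y^{k+1} = 0.0 + 0.05*20.0 = 1.0
Step 2: y^k = 1.0, reduced costs: (5.0, 1.0)
  x^k = (0.0, 0.0), subgradient = b - a^T x = 20.0
  y^{k+1} = 1.0 + 0.05*20.0 = 2.0
Step 3: y^k = 2.0, reduced costs: (0.0, -1.0)
  x^k = (0.0, 10.0), subgradient = b - a^T x = 0.0
  y^{k+1} = 2.0 + 0.05*0.0 = 2.0
Dual objective at y_3 = 2.0: reduced costs (0.0, -1.0), box minimizer x = (0.0, 10.0)
g(y_3) = b*y + (c1 - a1*y)*x1 + (c2 - a2*y)*x2 = 20*2.0 + 0.0*0.0 + (-1.0)*10.0 = 40.0 + 0.0 - 10.0 = 30.0


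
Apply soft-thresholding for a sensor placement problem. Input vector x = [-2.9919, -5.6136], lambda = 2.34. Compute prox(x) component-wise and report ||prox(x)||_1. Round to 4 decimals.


Soft-thresholding with lambda = 2.34:
prox(-2.9919) = sign(-2.9919)*max(|-2.9919| - 2.34, 0) = -0.6519
prox(-5.6136) = sign(-5.6136)*max(|-5.6136| - 2.34, 0) = -3.2736
prox(x) = [-0.6519, -3.2736]
||prox(x)||_1 = 0.6519 + 3.2736 = 3.9255


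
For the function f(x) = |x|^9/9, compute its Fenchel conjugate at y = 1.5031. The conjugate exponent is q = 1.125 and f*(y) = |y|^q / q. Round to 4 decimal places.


The conjugate exponent q satisfies 1/p + 1/q = 1.
p = 9, so q = 9/(9 - 1) = 1.125
|y|^q = 1.5031^1.125 = 1.5817
f*(1.5031) = 1.5817 / 1.125 = 1.4059


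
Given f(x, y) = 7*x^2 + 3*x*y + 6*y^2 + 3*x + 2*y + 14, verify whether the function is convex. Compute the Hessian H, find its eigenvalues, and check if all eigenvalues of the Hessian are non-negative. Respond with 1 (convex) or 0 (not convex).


The Hessian of f(x,y) = 7*x^2 + 3*x*y + 6*y^2 + 3*x + 2*y + 14 is:
H = [[14, 3], [3, 12]]
Trace = 14 + 12 = 26
Determinant = 14*12 - (3)^2 = 159
Discriminant = (26)^2 - 4*159 = 40.0
Eigenvalues: lambda_1 = 9.8377, lambda_2 = 16.1623
The function is convex.

1


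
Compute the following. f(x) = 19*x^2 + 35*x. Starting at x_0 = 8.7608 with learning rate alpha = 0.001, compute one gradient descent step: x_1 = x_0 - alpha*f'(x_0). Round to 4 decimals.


We compute the gradient at x_0 and apply the update.
f'(x) = 38*x + 35
f'(8.7608) = 38*8.7608 + 35 = 367.9104
x_1 = 8.7608 - 0.001*367.9104 = 8.3929


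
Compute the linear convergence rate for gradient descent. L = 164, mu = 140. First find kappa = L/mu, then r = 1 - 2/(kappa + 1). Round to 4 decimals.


Step 1: Compute the condition number.
kappa = L/mu = 164/140 = 1.1714
Step 2: Compute the convergence rate.
r = 1 - 2/(kappa + 1) = 1 - 2*mu/(L + mu) = (L - mu)/(L + mu) = 24/304 = 0.0789


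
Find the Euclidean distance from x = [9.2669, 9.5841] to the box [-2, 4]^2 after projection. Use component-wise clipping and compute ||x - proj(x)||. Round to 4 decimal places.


Project each component onto [-2, 4].
clip(9.2669) = 4.0, clip(9.5841) = 4.0
Projection = [4.0, 4.0]
Squared diffs: [27.7402, 31.1822]
Distance = sqrt(58.9224) = 7.6761


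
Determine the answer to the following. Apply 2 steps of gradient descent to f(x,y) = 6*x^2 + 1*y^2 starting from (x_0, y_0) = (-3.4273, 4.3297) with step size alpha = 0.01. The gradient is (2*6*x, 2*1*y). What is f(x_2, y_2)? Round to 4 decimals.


Gradient descent on f(x,y) = 6*x^2 + 1*y^2.
Starting point: (-3.4273, 4.3297), alpha = 0.01
Step 1: grad_x = 2*6*-3.4273 = -41.1276, grad_y = 2*1*4.3297 = 8.6594
  x_1 = -3.4273 - 0.01*-41.1276 = -3.016
  y_1 = 4.3297 - 0.01*8.6594 = 4.2431
Step 2: grad_x = 2*6*-3.016 = -36.1923, grad_y = 2*1*4.2431 = 8.4862
  x_2 = -3.016 - 0.01*-36.1923 = -2.6541
  y_2 = 4.2431 - 0.01*8.4862 = 4.1582
f(-2.6541, 4.1582) = 6*(-2.6541)^2 + 1*4.1582^2 = 59.5565


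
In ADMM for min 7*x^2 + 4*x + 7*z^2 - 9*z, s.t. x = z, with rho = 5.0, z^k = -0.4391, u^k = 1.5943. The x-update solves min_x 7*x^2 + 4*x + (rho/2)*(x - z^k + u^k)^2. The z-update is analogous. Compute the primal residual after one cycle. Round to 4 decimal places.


ADMM iteration with rho = 5.0, z^k = -0.4391, u^k = 1.5943
Step 1: x-update.
Minimize 7*x^2 + 4*x + (5.0/2)*(x + 0.4391 + 1.5943)^2
FOC: (2*7 + 5.0)*x = -4 + 5.0*(-0.4391 - 1.5943)
x^{k+1} = -0.7456
Step 2: z-update.
Minimize 7*z^2 - 9*z + (5.0/2)*(-0.7456 - z + 1.5943)^2
FOC: (2*7 + 5.0)*z = 9 + 5.0*(-0.7456 + 1.5943)
z^{k+1} = 0.697
Step 3: u-update.
u^{k+1} = 1.5943 - 0.7456 - 0.697 = 0.1517
Step 4: Primal residual = |-0.7456 - 0.697| = 1.4426


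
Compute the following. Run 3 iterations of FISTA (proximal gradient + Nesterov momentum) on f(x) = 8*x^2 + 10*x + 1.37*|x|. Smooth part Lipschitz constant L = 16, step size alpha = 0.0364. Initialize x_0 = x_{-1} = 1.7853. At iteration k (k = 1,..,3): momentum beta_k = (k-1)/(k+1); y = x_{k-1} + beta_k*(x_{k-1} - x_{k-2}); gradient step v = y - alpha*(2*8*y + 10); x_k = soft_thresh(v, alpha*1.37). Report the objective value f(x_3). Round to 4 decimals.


FISTA on f(x) = 8*x^2 + 10*x + 1.37*|x|
L = 16, alpha = 0.0364
Iteration 1: beta = 0.0, y = 1.7853 + 0.0*(1.7853 - 1.7853) = 1.7853
  grad(y) = 38.5648, v = y - alpha*grad = 0.3815
  prox(v) = soft_thresh(0.3815, 0.0499) = 0.3317
Iteration 2: beta = 0.3333, y = 0.3317 + 0.3333*(0.3317 - 1.7853) = -0.1529
  grad(y) = 7.5541, v = y - alpha*grad = -0.4278
  prox(v) = soft_thresh(-0.4278, 0.0499) = -0.378
Iteration 3: beta = 0.5, y = -0.378 + 0.5*(-0.378 - 0.3317) = -0.7328
  grad(y) = -1.7247, v = y - alpha*grad = -0.67
  prox(v) = soft_thresh(-0.67, 0.0499) = -0.6201
f(x_3) = 8*(-0.6201)^2 + 10*(-0.6201) + 1.37*|-0.6201| = -2.2752


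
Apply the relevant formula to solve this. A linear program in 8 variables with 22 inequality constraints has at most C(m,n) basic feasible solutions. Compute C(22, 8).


Each vertex corresponds to some choice of n active constraints out of m, so the number of vertices is at most C(m, n) = m! / (n!(m-n)!).
m = 22, n = 8
Numerator: 22 * 21 * 20 * 19 * 18 * 17 * 16 * 15
Denominator: 8! = 40320
C(22, 8) = 319770


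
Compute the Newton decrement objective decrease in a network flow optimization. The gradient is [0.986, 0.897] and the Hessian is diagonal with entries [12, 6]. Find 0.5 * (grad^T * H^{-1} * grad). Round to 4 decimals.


Step 1: H is diagonal, so H^(-1) * g = [0.0822, 0.1495].
Step 2: g^T H^(-1) g = sum_i g_i^2 / H_ii
  = (0.986)^2/12 + (0.897)^2/6
  = 0.081 + 0.1341 = 0.2151
Step 3: Objective decrease = 0.5 * g^T H^(-1) g = 0.1076


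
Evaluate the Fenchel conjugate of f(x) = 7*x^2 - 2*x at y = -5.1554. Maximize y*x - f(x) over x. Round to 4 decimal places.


f*(y) = sup_x {y*x - a*x^2 - b*x} = sup_x {(y-b)*x - a*x^2}
FOC: (y - b) - 2a*x = 0 => x* = (y - b)/(2a)
x* = (-5.1554 + 2)/(2*7) = -0.2254
f*(-5.1554) = (y-b)^2/(4a) = (-5.1554 + 2)^2/(4*7)
= 9.9565/28 = 0.3556


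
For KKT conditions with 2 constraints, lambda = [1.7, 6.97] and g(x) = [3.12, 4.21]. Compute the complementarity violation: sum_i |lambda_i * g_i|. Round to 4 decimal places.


KKT complementary slackness check:
lambda_1 * g_1 = 1.7 * 3.12 = 5.304
lambda_2 * g_2 = 6.97 * 4.21 = 29.3437
Total violation = 5.304 + 29.3437 = 34.6477


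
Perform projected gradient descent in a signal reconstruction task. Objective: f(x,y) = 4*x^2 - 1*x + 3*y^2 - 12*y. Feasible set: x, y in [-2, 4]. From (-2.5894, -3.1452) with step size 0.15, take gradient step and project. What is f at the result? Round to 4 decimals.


Step 1: Compute gradient at (-2.5894, -3.1452).
grad_x = 2*4*-2.5894 - 1 = -21.7152
grad_y = 2*3*-3.1452 - 12 = -30.8712
Step 2: Gradient step.
x_raw = -2.5894 - 0.15*-21.7152 = 0.6679
y_raw = -3.1452 - 0.15*-30.8712 = 1.4855
Step 3: Project onto [-2, 4].
x_proj = clip(0.6679) = 0.6679
y_proj = clip(1.4855) = 1.4855
Step 4: Evaluate f.
f(0.6679, 1.4855) = -10.0894


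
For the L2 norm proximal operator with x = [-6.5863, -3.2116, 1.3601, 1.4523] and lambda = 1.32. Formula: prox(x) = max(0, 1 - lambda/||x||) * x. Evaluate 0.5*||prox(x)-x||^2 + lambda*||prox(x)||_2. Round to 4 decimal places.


Step 1: Compute ||x||.
||x|| = 7.5929
Step 2: Compute scaling factor.
scale = max(0, 1 - 1.32/7.5929) = 0.8262
Step 3: prox(x) = [-5.4413, -2.6533, 1.1237, 1.1998]
||prox(x)|| = 6.2729
Step 4: Proximal objective.
0.5*||prox-x||^2 = 0.8712
lambda*||prox|| = 8.2802
Total = 9.1515


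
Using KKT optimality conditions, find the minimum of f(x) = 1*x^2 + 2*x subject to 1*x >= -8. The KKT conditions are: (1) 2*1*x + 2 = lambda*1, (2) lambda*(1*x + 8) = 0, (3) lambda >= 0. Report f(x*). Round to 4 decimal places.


Step 1: Try lambda = 0 (constraint inactive).
Stationarity: 2*1*x + 2 = 0
x* = -2/(2*1) = -1.0
Check constraint: 1*-1.0 = -1.0 >= -8 -- satisfied.
Step 2: Compute optimal value.
f(x*) = 1*(-1.0)^2 + 2*(-1.0) = -1.0


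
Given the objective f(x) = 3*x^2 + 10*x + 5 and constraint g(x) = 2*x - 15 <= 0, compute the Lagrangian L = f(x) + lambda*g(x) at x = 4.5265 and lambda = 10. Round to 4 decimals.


Step 1: Evaluate f(x).
f(4.5265) = 3*4.5265^2 + 10*4.5265 + 5 = 111.7326
Step 2: Evaluate g(x).
g(4.5265) = 2*4.5265 - 15 = -5.947
Step 3: Compute Lagrangian.
L = 111.7326 + 10*-5.947 = 52.2626


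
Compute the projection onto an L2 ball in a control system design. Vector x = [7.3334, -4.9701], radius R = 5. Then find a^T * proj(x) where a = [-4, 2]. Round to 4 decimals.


Step 1: Compute ||x|| (intermediates to 6 decimals).
||x|| = sqrt(7.3334^2 + (-4.9701)^2) = 8.85893
Step 2: Project.
Since ||x|| > R, scale = R/||x|| = 5/8.85893 = 0.564402, proj(x) = scale * x
proj(x) = [4.138986, -2.805134]
Step 3: Dot product.
a^T * proj(x) = -4*4.138986 + 2*(-2.805134) = -22.1662


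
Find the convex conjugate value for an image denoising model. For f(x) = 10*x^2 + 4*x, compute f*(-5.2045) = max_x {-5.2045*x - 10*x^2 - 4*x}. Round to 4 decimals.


f*(y) = sup_x {y*x - a*x^2 - b*x} = sup_x {(y-b)*x - a*x^2}
FOC: (y - b) - 2a*x = 0 => x* = (y - b)/(2a)
x* = (-5.2045 - 4)/(2*10) = -0.4602
f*(-5.2045) = (y-b)^2/(4a) = (-5.2045 - 4)^2/(4*10)
= 84.7228/40 = 2.1181


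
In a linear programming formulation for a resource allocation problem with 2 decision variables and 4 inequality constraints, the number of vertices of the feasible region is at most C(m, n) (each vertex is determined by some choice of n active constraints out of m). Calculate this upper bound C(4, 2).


Each vertex corresponds to some choice of n active constraints out of m, so the number of vertices is at most C(m, n) = m! / (n!(m-n)!).
m = 4, n = 2
Numerator: 4 * 3
Denominator: 2! = 2
C(4, 2) = 6


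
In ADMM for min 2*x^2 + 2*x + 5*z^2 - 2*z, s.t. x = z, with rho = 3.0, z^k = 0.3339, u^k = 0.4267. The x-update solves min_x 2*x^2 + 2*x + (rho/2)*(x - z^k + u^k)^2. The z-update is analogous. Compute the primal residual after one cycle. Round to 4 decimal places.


ADMM iteration with rho = 3.0, z^k = 0.3339, u^k = 0.4267
Step 1: x-update.
Minimize 2*x^2 + 2*x + (3.0/2)*(x - 0.3339 + 0.4267)^2
FOC: (2*2 + 3.0)*x = -2 + 3.0*(0.3339 - 0.4267)
x^{k+1} = -0.3255
Step 2: z-update.
Minimize 5*z^2 - 2*z + (3.0/2)*(-0.3255 - z + 0.4267)^2
FOC: (2*5 + 3.0)*z = 2 + 3.0*(-0.3255 + 0.4267)
z^{k+1} = 0.1772
Step 3: u-update.
u^{k+1} = 0.4267 - 0.3255 - 0.1772 = -0.076
Step 4: Primal residual = |-0.3255 - 0.1772| = 0.5027


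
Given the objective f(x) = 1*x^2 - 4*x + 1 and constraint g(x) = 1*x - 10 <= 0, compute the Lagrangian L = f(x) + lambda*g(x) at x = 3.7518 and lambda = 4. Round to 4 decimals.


Step 1: Evaluate f(x).
f(3.7518) = 1*3.7518^2 - 4*3.7518 + 1 = 0.0688
Step 2: Evaluate g(x).
g(3.7518) = 1*3.7518 - 10 = -6.2482
Step 3: Compute Lagrangian.
L = 0.0688 + 4*-6.2482 = -24.924


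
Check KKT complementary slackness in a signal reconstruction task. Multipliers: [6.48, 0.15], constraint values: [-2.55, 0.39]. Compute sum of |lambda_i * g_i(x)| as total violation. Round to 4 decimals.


KKT complementary slackness check:
lambda_1 * g_1 = 6.48 * -2.55 = -16.524
lambda_2 * g_2 = 0.15 * 0.39 = 0.0585
Total violation = 16.524 + 0.0585 = 16.5825


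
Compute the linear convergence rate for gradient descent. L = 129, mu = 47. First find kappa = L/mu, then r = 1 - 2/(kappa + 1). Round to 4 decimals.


Step 1: Compute the condition number.
kappa = L/mu = 129/47 = 2.7447
Step 2: Compute the convergence rate.
r = 1 - 2/(kappa + 1) = 1 - 2*mu/(L + mu) = (L - mu)/(L + mu) = 82/176 = 0.4659
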